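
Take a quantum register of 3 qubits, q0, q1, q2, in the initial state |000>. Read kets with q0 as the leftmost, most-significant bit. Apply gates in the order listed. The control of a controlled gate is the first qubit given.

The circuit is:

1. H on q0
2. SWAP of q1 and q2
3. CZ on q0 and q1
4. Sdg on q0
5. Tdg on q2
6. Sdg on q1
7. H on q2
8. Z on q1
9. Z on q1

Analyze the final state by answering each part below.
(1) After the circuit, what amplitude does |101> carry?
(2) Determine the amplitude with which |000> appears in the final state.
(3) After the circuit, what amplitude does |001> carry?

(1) The final state's coefficient on |101> equals -I/2.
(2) The amplitude on |000> is 1/2.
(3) The amplitude on |001> is 1/2.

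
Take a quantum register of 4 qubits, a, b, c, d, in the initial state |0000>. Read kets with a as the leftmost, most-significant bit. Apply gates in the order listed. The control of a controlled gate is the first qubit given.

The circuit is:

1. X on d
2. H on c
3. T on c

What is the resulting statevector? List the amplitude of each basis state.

The resulting statevector has amplitude sqrt(2)/2 on |0001>, sqrt(2)*exp(I*pi/4)/2 on |0011>, and 0 on every other basis state.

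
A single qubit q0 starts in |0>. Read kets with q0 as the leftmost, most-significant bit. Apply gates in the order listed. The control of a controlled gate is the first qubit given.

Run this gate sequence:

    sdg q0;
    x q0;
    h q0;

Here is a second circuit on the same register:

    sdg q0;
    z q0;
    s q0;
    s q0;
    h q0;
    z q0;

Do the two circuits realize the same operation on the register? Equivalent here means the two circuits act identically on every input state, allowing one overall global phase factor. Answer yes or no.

Yes: on every input state the two circuits agree up to one overall phase factor.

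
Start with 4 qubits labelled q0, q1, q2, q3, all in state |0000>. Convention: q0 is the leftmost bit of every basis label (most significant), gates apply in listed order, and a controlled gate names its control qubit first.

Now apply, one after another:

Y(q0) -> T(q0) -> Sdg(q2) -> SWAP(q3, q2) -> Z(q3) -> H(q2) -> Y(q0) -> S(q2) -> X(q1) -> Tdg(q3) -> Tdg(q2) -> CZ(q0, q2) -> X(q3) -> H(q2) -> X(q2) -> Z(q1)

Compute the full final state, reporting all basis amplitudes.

The resulting statevector has amplitude -exp(I*pi/4)/2 + I/2 on |0101>, -I/2 - exp(I*pi/4)/2 on |0111>, and 0 on every other basis state.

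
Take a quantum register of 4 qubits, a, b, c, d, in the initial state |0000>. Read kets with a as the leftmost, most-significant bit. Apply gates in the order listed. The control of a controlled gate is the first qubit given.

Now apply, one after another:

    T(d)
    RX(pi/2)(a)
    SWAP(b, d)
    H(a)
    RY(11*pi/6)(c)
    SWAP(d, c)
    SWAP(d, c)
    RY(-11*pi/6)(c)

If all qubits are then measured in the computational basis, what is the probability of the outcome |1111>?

The probability of measuring |1111> is 0. Key observation: the block from step 5 through step 8 cancels to the identity and can be dropped.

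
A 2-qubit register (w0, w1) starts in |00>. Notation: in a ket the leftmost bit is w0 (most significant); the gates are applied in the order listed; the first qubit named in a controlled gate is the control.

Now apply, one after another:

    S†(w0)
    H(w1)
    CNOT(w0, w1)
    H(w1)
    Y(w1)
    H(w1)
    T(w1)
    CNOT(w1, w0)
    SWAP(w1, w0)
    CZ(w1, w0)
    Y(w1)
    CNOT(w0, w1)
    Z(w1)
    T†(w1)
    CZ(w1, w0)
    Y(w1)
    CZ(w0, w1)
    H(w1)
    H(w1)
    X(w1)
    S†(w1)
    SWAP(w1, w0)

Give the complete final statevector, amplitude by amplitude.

The final amplitudes are 0 on |00>, 0 on |01>, sqrt(2)*exp(3*I*pi/4)/2 on |10>, -sqrt(2)/2 on |11>. Key observation: steps 18-19 multiply out to the identity, so the circuit reduces to the remaining gates.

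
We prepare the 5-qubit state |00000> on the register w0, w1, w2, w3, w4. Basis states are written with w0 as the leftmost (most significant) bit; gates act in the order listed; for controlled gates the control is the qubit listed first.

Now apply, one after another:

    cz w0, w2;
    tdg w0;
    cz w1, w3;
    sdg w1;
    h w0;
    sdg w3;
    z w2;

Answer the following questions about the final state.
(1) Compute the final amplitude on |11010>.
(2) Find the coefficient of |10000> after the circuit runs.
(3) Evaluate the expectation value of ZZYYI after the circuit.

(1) The amplitude on |11010> is 0.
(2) |10000> carries amplitude sqrt(2)/2 in the final state.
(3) The observable ZZYYI averages to 0.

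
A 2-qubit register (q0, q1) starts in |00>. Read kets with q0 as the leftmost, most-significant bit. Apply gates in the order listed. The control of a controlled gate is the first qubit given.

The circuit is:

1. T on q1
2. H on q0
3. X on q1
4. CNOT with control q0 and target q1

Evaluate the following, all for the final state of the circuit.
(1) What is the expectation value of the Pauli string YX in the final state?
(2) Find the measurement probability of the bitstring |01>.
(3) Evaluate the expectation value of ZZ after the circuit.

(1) The observable YX averages to 0.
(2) Outcome |01> occurs with probability 1/2.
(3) In the final state, ZZ has expectation -1.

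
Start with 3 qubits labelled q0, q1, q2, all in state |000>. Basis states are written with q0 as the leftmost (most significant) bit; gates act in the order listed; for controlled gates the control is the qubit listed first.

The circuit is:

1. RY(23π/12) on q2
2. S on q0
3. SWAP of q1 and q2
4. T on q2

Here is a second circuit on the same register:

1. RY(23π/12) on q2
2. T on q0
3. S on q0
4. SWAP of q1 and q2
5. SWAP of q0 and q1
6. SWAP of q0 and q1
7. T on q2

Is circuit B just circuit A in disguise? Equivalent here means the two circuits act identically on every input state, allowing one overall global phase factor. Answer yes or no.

No — the two circuits implement different unitaries, even allowing a global phase.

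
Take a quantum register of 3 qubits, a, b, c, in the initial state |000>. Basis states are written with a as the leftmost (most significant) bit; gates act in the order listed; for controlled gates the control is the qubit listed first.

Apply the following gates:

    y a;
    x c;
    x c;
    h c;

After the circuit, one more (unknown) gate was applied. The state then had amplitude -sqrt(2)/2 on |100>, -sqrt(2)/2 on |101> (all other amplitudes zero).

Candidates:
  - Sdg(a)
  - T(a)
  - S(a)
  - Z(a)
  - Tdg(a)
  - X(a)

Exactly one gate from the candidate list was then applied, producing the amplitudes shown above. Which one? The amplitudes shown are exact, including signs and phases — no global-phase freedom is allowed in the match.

The unique candidate consistent with the amplitudes is S(a). Key observation: the block from step 2 through step 3 cancels to the identity and can be dropped.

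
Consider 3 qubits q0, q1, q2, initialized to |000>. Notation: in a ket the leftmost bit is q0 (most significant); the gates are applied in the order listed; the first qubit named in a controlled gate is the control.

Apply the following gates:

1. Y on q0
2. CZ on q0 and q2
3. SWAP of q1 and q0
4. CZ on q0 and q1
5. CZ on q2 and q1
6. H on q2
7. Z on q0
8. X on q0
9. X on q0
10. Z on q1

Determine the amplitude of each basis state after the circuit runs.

After the circuit, the state carries amplitude -sqrt(2)*I/2 on |010>, -sqrt(2)*I/2 on |011>, and 0 on every other basis state.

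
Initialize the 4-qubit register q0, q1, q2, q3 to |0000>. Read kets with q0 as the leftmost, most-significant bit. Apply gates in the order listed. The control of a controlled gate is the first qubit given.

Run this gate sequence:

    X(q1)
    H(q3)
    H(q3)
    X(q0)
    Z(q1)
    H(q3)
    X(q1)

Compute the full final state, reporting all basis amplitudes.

After the circuit, the state carries amplitude -sqrt(2)/2 on |1000>, -sqrt(2)/2 on |1001>, and 0 on every other basis state.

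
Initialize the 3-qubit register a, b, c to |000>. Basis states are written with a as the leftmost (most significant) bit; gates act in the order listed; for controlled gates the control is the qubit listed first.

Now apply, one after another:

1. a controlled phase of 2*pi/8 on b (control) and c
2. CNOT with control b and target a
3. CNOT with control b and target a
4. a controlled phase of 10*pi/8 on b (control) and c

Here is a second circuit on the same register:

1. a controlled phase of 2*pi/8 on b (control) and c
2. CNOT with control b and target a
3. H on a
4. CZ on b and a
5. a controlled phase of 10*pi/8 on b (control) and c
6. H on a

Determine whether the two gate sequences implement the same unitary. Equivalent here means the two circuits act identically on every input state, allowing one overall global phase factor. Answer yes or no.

Yes — the two circuits implement the same unitary up to a global phase.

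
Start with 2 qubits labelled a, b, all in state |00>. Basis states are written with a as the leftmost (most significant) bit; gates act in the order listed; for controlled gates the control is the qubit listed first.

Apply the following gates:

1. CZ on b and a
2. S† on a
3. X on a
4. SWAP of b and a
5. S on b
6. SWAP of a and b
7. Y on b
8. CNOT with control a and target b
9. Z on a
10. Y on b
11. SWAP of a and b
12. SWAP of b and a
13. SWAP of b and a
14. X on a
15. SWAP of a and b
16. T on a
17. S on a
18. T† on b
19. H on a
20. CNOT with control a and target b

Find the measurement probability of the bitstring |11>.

A full measurement returns |11> with probability 1/2.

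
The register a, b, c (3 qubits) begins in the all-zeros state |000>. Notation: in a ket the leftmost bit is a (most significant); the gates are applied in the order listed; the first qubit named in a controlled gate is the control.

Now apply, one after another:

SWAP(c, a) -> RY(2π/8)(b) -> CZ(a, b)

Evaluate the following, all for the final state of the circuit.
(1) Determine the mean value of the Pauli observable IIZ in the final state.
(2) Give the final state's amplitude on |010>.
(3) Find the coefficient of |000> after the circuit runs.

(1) The observable IIZ averages to 1.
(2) The amplitude on |010> is sqrt(2 - sqrt(2))/2.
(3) The amplitude on |000> is sqrt(sqrt(2) + 2)/2.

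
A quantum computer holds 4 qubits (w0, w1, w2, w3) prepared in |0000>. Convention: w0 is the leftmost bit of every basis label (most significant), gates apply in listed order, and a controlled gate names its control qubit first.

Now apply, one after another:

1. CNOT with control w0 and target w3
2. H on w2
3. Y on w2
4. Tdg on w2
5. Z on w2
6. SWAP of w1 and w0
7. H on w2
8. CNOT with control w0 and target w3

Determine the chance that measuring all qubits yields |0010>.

The probability of measuring |0010> is 1/2 - sqrt(2)/4.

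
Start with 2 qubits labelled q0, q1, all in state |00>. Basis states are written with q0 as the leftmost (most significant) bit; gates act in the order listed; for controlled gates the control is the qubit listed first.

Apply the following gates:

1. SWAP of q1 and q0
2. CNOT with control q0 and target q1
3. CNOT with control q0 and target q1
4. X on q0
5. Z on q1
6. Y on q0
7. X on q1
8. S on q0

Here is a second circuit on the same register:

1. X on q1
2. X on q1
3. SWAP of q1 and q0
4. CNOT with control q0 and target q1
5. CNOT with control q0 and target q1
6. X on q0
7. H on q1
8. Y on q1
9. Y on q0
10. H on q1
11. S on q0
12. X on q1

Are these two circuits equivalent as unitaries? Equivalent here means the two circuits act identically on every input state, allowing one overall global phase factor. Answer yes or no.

No — the two circuits implement different unitaries, even allowing a global phase.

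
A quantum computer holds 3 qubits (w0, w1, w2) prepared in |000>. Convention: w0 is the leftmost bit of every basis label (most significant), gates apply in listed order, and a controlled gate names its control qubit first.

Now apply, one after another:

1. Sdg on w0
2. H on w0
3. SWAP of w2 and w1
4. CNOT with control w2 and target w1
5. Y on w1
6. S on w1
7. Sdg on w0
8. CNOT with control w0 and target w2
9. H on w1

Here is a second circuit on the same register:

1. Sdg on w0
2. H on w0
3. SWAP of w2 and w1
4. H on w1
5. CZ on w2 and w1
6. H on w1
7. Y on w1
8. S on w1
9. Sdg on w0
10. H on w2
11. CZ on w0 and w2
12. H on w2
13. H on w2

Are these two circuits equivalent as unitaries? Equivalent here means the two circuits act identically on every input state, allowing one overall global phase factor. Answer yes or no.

No: there is an input state on which the two circuits produce genuinely different outputs (not merely differing by a phase).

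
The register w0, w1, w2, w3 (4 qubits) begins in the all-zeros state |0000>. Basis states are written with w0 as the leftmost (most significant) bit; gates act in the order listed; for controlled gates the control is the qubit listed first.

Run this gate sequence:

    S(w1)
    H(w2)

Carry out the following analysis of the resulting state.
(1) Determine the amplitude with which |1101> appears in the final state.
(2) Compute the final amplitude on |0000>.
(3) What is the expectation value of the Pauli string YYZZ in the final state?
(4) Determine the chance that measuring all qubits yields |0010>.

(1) |1101> carries amplitude 0 in the final state.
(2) The amplitude on |0000> is sqrt(2)/2.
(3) In the final state, YYZZ has expectation 0.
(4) Outcome |0010> occurs with probability 1/2.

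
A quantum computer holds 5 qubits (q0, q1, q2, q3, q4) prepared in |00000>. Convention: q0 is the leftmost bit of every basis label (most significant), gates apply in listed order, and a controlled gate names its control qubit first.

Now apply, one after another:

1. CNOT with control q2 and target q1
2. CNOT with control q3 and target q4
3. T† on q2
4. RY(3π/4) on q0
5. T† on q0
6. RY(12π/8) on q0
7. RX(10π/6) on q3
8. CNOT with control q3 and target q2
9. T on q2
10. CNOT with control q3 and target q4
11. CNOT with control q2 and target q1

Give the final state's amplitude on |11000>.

The final state's coefficient on |11000> equals 0.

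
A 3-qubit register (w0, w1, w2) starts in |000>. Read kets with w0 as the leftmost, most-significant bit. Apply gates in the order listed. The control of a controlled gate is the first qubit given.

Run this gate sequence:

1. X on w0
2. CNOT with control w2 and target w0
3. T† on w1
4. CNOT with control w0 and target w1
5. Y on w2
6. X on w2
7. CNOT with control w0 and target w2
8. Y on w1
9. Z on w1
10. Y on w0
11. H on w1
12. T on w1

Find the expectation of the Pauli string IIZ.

The expectation value of IIZ is -1.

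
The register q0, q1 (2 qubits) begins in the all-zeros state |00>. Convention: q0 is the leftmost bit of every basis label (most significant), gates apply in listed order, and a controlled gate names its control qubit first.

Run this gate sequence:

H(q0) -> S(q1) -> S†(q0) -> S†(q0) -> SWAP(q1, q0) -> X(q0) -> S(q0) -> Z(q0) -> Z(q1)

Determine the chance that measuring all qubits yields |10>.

Outcome |10> occurs with probability 1/2.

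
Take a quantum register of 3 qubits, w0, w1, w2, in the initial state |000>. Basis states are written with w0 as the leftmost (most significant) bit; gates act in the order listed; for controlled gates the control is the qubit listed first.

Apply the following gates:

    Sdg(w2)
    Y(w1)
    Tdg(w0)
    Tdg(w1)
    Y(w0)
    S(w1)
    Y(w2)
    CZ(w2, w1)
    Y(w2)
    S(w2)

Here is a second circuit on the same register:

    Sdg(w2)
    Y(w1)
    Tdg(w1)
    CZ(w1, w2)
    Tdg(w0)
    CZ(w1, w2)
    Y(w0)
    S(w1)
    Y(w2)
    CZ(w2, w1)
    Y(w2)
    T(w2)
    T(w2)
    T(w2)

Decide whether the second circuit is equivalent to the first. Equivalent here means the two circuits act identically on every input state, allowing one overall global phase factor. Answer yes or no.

No — the two circuits implement different unitaries, even allowing a global phase.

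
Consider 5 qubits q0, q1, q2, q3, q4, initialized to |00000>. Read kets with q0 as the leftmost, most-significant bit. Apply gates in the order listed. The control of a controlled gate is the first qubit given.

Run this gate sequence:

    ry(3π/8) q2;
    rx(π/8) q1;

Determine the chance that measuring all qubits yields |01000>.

Outcome |01000> occurs with probability sin(pi/16)**2*cos(3*pi/16)**2.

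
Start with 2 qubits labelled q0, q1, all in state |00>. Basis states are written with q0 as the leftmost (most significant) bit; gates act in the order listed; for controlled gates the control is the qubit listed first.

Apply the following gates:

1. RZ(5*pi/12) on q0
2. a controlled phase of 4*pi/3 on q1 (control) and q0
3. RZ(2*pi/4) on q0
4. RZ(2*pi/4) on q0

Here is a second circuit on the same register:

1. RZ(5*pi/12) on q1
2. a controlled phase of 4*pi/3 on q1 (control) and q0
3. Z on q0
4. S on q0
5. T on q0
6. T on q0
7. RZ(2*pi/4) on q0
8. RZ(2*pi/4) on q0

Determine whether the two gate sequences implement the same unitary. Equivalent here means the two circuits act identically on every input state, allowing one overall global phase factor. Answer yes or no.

No — the two circuits implement different unitaries, even allowing a global phase.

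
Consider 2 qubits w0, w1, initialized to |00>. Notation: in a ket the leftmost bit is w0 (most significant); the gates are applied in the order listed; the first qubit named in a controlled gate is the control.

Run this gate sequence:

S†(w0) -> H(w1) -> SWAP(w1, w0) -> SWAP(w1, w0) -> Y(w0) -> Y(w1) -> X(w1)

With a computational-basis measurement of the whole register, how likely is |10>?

Outcome |10> occurs with probability 1/2. Key observation: the block from step 3 through step 4 cancels to the identity and can be dropped.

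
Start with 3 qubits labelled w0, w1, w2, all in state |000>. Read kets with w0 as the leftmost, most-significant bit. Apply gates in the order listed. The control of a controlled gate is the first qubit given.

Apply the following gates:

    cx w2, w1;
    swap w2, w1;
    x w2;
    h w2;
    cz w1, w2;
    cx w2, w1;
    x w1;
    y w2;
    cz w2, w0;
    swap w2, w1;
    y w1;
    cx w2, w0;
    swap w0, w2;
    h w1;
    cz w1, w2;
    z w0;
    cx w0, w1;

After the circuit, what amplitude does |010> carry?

|010> carries amplitude 1/2 in the final state.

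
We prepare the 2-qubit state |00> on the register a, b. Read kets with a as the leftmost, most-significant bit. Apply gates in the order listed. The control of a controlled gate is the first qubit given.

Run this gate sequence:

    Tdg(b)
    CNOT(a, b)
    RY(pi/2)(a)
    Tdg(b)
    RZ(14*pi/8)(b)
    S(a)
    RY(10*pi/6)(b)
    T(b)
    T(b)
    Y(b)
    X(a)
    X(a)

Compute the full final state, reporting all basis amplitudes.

The final amplitudes are -sqrt(2)*exp(I*pi/8)/4 on |00>, sqrt(6)*exp(5*I*pi/8)/4 on |01>, -sqrt(2)*exp(5*I*pi/8)/4 on |10>, -sqrt(6)*exp(I*pi/8)/4 on |11>. Key observation: the block from step 11 through step 12 cancels to the identity and can be dropped.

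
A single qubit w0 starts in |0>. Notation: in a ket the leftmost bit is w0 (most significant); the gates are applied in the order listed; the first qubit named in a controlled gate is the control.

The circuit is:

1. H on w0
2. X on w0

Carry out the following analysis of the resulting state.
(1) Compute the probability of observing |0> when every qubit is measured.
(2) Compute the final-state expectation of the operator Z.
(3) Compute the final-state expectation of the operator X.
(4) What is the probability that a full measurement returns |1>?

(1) A full measurement returns |0> with probability 1/2.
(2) The observable Z averages to 0.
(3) In the final state, X has expectation 1.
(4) The probability of measuring |1> is 1/2.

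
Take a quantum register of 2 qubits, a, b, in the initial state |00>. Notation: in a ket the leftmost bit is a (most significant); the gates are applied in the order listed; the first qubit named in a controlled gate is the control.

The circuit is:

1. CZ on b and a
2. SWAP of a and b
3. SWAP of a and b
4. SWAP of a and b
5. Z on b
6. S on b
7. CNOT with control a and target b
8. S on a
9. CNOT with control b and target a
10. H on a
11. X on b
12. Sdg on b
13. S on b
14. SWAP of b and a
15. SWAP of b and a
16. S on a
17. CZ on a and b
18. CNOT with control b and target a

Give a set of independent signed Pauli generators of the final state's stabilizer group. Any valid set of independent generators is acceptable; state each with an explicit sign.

One valid set of independent stabilizer generators is +YI, -IZ (any independent generating set of the same group is equally correct). Key observation: steps 3-4 multiply out to the identity, so the circuit reduces to the remaining gates.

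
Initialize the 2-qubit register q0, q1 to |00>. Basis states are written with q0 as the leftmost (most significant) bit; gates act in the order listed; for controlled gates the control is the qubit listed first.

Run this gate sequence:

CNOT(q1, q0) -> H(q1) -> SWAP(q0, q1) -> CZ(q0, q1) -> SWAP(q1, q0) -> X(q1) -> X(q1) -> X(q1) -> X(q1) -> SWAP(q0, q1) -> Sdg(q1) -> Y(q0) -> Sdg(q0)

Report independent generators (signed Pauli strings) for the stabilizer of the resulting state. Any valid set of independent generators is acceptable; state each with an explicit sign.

The final state is stabilized by the group generated by +YI, +IZ; other independent generating sets are equally valid.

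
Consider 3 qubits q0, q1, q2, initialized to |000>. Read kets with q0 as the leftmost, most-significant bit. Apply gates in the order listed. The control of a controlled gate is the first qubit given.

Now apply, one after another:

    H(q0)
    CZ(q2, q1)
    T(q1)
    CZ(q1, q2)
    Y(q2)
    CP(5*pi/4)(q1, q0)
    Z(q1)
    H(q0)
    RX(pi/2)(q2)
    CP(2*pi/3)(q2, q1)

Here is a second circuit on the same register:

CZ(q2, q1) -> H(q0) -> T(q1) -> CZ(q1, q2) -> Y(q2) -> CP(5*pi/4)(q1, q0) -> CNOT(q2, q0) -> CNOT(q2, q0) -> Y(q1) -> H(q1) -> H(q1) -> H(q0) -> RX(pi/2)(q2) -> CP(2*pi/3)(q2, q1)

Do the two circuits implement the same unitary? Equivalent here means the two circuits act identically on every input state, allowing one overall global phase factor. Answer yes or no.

No — the two circuits implement different unitaries, even allowing a global phase.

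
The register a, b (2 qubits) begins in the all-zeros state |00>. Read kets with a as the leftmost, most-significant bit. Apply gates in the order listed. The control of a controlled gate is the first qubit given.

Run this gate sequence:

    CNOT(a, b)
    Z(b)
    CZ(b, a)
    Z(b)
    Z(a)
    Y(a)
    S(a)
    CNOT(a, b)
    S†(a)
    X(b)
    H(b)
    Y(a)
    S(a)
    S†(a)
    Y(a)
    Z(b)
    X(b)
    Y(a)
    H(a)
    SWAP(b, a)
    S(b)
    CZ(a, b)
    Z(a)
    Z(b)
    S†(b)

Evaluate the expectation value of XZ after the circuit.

In the final state, XZ has expectation 1. Key observation: the block from step 12 through step 15 cancels to the identity and can be dropped.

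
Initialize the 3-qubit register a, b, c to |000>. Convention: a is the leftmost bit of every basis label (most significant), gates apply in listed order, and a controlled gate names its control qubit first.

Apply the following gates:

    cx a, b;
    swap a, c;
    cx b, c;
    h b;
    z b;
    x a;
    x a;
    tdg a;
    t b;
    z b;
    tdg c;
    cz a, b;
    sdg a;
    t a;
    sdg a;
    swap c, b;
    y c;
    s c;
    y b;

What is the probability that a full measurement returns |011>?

The probability of measuring |011> is 1/2.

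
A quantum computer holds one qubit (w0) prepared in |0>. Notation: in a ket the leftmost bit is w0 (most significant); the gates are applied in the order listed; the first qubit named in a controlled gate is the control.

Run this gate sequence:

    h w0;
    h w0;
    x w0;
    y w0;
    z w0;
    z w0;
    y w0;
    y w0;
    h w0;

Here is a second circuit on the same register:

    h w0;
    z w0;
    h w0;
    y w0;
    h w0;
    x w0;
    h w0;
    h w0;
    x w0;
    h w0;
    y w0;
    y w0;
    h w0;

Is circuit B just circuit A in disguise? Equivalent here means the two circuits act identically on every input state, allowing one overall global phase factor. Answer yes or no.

Yes, they are equivalent — the unitaries differ by at most a global phase.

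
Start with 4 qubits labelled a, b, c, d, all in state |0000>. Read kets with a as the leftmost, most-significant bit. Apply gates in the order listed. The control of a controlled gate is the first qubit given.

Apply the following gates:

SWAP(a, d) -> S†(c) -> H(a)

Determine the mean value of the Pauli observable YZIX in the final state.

The expectation value of YZIX is 0.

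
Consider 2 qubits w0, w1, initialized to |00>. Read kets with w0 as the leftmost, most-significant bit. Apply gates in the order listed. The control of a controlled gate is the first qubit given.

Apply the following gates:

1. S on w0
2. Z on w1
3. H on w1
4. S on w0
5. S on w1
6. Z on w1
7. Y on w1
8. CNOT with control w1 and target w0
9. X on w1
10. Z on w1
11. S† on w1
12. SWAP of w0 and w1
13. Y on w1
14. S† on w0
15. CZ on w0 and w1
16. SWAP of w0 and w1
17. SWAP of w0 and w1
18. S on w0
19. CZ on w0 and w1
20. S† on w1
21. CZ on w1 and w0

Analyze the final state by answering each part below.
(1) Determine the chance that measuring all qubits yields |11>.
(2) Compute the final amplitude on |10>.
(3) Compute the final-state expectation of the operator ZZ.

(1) Outcome |11> occurs with probability 1/2. Key observation: gates 16-17 undo each other exactly, leaving only the rest of the circuit to track.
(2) The final state's coefficient on |10> equals 0.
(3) In the final state, ZZ has expectation 1.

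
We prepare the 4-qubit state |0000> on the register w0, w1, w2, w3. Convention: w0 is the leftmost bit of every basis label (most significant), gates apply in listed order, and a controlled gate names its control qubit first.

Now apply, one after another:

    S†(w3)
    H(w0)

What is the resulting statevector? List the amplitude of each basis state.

After the circuit, the state carries amplitude sqrt(2)/2 on |0000>, sqrt(2)/2 on |1000>, and 0 on every other basis state.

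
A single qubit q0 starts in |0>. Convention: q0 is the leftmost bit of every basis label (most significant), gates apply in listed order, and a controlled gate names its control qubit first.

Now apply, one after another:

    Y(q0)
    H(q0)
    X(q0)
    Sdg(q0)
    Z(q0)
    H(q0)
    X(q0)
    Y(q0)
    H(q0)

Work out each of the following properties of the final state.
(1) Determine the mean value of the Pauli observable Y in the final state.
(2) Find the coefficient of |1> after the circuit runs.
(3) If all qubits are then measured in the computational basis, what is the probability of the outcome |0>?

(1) In the final state, Y has expectation 1.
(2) The final state's coefficient on |1> equals -sqrt(2)/2.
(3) Outcome |0> occurs with probability 1/2.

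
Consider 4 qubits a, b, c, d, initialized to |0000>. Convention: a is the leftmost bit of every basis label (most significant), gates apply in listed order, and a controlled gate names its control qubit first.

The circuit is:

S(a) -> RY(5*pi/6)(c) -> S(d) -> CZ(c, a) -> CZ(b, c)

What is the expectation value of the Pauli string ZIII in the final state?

The expectation value of ZIII is 1.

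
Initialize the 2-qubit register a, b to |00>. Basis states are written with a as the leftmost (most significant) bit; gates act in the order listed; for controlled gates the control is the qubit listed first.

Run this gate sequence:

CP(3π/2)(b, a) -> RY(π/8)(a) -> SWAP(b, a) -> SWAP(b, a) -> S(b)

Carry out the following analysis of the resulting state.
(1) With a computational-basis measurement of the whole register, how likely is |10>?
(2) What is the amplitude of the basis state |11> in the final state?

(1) The probability of measuring |10> is sin(pi/16)**2. Key observation: steps 3-4 multiply out to the identity, so the circuit reduces to the remaining gates.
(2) The amplitude on |11> is 0.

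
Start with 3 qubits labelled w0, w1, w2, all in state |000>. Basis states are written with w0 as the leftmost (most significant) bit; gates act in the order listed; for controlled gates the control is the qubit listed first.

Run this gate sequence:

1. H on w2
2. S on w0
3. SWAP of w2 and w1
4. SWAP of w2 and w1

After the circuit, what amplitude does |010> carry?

|010> carries amplitude 0 in the final state. Key observation: the block from step 3 through step 4 cancels to the identity and can be dropped.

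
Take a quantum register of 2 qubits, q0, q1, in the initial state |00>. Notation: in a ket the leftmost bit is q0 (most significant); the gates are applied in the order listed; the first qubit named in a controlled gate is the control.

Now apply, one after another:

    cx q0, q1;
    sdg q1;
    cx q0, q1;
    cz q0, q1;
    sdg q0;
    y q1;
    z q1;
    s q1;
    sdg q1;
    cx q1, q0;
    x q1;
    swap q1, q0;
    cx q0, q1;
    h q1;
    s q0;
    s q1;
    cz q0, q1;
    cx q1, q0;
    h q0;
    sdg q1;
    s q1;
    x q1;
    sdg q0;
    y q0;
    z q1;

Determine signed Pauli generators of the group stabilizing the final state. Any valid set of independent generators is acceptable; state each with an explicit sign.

The final state is stabilized by the group generated by +YZ, +ZY; other independent generating sets are equally valid. Key observation: gates 8-9 undo each other exactly, leaving only the rest of the circuit to track.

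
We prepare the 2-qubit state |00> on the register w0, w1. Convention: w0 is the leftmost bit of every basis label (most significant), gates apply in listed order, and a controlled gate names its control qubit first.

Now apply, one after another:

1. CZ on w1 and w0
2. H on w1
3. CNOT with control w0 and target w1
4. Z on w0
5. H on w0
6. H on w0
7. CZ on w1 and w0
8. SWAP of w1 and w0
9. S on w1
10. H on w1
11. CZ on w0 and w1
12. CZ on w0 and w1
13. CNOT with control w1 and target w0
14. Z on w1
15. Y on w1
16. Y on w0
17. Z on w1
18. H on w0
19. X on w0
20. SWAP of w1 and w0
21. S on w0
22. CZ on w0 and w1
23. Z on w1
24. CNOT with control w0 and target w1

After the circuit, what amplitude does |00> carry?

The amplitude on |00> is sqrt(2)/2.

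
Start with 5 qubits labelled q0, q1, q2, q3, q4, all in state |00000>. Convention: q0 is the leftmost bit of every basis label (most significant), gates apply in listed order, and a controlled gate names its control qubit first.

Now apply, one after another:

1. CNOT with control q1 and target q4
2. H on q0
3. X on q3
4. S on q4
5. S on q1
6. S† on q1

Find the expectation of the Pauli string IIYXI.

In the final state, IIYXI has expectation 0. Key observation: steps 5-6 multiply out to the identity, so the circuit reduces to the remaining gates.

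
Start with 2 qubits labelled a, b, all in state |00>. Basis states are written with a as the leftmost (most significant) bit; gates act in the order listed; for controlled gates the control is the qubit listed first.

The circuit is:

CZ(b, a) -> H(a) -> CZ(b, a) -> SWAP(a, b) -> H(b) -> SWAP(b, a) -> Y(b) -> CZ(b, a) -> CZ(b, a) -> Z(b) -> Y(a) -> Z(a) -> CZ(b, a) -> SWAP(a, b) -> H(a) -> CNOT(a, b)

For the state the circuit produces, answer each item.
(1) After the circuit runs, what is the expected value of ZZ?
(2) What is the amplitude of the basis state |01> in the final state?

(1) The observable ZZ averages to -1.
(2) |01> carries amplitude sqrt(2)/2 in the final state.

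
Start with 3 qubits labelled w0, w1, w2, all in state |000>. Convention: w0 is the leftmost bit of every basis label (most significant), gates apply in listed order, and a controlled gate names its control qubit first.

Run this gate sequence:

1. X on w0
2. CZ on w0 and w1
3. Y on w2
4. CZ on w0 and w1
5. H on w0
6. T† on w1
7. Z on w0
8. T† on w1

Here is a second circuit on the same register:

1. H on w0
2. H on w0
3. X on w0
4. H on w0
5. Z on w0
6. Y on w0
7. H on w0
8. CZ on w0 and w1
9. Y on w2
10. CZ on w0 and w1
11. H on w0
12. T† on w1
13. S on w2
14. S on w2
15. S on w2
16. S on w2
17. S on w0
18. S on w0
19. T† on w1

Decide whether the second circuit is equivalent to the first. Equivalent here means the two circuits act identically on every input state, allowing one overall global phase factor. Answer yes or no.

No — the two circuits implement different unitaries, even allowing a global phase.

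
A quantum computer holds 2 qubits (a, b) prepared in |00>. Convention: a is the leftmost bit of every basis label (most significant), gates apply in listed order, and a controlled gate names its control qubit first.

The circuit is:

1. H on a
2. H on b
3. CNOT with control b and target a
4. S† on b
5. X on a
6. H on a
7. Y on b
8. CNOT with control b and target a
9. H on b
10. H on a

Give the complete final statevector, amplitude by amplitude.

The final amplitudes are sqrt(2)*(-1 + I)/4 on |00>, sqrt(2)*(-1 - I)/4 on |01>, sqrt(2)*(-1 - I)/4 on |10>, sqrt(2)*(-1 + I)/4 on |11>.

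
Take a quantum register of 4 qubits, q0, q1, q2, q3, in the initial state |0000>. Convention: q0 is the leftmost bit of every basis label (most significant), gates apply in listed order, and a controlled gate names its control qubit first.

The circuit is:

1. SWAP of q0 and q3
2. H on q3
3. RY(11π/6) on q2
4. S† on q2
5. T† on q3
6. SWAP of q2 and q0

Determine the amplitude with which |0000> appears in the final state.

The final state's coefficient on |0000> equals -sqrt(3)/4 - 1/4.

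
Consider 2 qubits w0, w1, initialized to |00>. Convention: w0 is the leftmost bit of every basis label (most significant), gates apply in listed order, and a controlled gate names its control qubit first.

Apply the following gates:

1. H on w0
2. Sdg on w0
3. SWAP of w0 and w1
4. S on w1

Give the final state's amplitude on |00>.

The final state's coefficient on |00> equals sqrt(2)/2.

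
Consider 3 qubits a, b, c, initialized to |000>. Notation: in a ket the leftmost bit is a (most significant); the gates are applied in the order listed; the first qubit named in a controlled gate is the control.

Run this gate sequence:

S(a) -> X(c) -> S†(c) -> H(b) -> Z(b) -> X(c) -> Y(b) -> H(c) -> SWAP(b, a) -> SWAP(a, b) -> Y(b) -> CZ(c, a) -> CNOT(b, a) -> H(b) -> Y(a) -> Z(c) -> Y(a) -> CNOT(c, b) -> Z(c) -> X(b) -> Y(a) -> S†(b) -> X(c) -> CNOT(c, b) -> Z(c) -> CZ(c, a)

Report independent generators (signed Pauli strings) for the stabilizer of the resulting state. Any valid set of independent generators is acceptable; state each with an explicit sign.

The final state is stabilized by the group generated by +XZZ, +ZYZ, +ZZY; other independent generating sets are equally valid.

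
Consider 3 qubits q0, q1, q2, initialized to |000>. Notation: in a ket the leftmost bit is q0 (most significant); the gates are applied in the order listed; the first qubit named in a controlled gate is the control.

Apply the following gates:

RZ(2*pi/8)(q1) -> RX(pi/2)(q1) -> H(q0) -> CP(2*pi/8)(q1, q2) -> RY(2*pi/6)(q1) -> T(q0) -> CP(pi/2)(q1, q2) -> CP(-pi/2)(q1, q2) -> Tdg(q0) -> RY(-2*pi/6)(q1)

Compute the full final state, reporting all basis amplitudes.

The resulting statevector has amplitude -exp(7*I*pi/8)/2 on |000>, 0 on |001>, -exp(3*I*pi/8)/2 on |010>, 0 on |011>, -exp(7*I*pi/8)/2 on |100>, 0 on |101>, -exp(3*I*pi/8)/2 on |110>, 0 on |111>. Key observation: gates 5-10 undo each other exactly, leaving only the rest of the circuit to track.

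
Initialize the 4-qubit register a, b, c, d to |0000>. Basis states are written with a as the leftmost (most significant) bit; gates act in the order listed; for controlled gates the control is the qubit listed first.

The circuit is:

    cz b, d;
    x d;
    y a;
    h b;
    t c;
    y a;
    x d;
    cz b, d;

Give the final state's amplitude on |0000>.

The final state's coefficient on |0000> equals sqrt(2)/2.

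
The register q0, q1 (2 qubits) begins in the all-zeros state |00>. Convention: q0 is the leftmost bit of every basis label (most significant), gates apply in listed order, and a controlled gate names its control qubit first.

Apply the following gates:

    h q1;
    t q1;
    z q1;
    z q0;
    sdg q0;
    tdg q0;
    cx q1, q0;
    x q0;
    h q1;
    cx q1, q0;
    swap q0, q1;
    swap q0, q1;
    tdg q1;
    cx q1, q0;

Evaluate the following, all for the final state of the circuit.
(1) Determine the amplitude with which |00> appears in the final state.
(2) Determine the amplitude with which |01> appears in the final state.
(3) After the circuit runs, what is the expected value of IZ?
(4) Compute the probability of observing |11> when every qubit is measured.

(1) The amplitude on |00> is -exp(I*pi/4)/2.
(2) The final state's coefficient on |01> equals 1/2.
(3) The observable IZ averages to 0.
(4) The probability of measuring |11> is 1/4.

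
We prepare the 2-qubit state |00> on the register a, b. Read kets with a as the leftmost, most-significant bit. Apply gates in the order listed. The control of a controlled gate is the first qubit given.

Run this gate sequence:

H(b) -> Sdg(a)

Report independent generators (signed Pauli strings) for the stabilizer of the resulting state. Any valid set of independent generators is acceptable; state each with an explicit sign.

One valid set of independent stabilizer generators is +IX, +ZI (any independent generating set of the same group is equally correct).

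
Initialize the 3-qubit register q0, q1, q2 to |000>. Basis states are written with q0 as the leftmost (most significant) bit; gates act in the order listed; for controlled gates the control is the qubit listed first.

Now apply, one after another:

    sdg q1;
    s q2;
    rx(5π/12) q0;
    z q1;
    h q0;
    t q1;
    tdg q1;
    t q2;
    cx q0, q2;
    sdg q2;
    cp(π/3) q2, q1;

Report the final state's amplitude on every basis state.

The final amplitudes are sqrt(12 - 6*sqrt(2))/8 + sqrt(2*sqrt(2) + 4)/8 - I*sqrt(6*sqrt(2) + 12)/8 + I*sqrt(4 - 2*sqrt(2))/8 on |000>, -sqrt(4 - 2*sqrt(2))/8 + sqrt(6*sqrt(2) + 12)/8 - I*sqrt(2*sqrt(2) + 4)/8 - I*sqrt(12 - 6*sqrt(2))/8 on |101>, and 0 on every other basis state.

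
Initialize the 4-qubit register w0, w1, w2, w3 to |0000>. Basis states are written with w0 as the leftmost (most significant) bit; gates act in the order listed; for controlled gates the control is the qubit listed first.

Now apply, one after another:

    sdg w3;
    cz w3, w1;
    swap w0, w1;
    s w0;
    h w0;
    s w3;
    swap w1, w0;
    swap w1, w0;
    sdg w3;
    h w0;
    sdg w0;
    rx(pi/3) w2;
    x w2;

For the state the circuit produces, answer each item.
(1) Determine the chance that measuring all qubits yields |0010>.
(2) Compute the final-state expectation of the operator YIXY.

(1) A full measurement returns |0010> with probability 3/4. Key observation: gates 4-11 undo each other exactly, leaving only the rest of the circuit to track.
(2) In the final state, YIXY has expectation 0.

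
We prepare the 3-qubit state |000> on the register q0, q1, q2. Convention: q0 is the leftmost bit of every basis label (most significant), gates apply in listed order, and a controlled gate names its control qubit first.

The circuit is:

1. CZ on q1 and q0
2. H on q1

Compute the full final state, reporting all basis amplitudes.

After the circuit, the state carries amplitude sqrt(2)/2 on |000>, sqrt(2)/2 on |010>, and 0 on every other basis state.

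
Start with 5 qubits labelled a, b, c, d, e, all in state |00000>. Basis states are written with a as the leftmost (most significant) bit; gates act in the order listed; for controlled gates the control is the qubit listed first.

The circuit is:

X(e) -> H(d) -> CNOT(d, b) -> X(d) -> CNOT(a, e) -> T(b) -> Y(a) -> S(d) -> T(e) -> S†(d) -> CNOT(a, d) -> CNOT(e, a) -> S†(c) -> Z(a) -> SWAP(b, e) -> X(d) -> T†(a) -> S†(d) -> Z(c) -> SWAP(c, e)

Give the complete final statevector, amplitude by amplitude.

After the circuit, the state carries amplitude sqrt(2)*exp(I*pi/4)/2 on |01010>, -sqrt(2)/2 on |01100>, and 0 on every other basis state.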